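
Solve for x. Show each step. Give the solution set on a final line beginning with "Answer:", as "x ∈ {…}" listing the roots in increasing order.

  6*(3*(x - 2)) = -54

Step 1. [6*(3*(x - 2)) = -54] 6·(inner) — divide through by 6 ⇒ div: 3*(x - 2) = -9.
Step 2. [3*(x - 2) = -9] divide by the outer 3, so div: x - 2 = -3.
Step 3. [x - 2 = -3] the outer -2 inverts by adding 2, so sub: x = -1.

Answer: x ∈ {-1}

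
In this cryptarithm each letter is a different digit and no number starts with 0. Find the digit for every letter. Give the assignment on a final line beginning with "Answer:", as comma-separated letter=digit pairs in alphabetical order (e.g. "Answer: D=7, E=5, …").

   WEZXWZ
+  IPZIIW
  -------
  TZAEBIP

Step 1. [T] the sum has 7 digits but both addends have 6; that extra leading digit T is the final carry, namely 1. So T=1.
Step 2. [col 1: Z + W ≡ P (mod 10)] no forcing yet in column 1 (carry-in 0); W=9 is free and consistent — try it. So W=9.
Step 3. [col 1: Z + W ≡ P (mod 10)] Z=3 is one option consistent with column 1 (Z + W ≡ P (mod 10), carry-in 0) — take it ⇒ Z=3.
Step 4. [col 1: Z + W ≡ P (mod 10)] column 1 reads Z+W+carry(0)=P with Z=3, W=9; with digits 1,3,9 already taken and all letters distinct, the only value for P is 2 ⇒ P=2.
Step 5. [col 2: W + I ≡ I (mod 10)] several values work for I in column 2 (W + I ≡ I (mod 10), carry-in 1); try I=4, so I=4.
Step 6. [col 3: X + I ≡ B (mod 10)] B=5 is one option consistent with column 3 (X + I ≡ B (mod 10), carry-in 1) — take it. So B=5.
Step 7. [col 3: X + I ≡ B (mod 10)] from column 3 (I=4, B=5, carry-in 1, digits 1,2,3,4,5,9 already taken and all letters distinct): X must equal 0 ⇒ X=0.
Step 8. [col 4: Z + Z ≡ E (mod 10)] from column 4 (Z=3, carry-in 0, digits 0,1,2,3,4,5,9 already taken and all letters distinct): E must equal 6, so E=6.
Step 9. [col 5: E + P ≡ A (mod 10)] from column 5 (E=6, P=2, carry-in 0, digits 0,1,2,3,4,5,6,9 already taken and all letters distinct): A must equal 8. So A=8.

Answer: A=8, B=5, E=6, I=4, P=2, T=1, W=9, X=0, Z=3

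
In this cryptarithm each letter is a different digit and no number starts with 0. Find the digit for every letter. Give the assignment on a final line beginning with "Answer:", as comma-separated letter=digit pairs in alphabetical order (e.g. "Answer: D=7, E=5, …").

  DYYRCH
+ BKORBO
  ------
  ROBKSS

Step 1. [col 1: H + O ≡ S (mod 10)] column 1 (H + O ≡ S (mod 10), carry-in 0) doesn't pin O yet; pick O=4 and continue. So O=4.
Step 2. [col 1: H + O ≡ S (mod 10)] H=9 is one option consistent with column 1 (H + O ≡ S (mod 10), carry-in 0) — take it, so H=9.
Step 3. [col 1: H + O ≡ S (mod 10)] from column 1 (H=9, O=4, carry-in 0, digits 4,9 already taken and all letters distinct): S must equal 3. So S=3.
Step 4. [col 2: C + B ≡ S (mod 10)] no forcing yet in column 2 (carry-in 1); C=0 is free and consistent — try it ⇒ C=0.
Step 5. [col 2: C + B ≡ S (mod 10)] column 2 reads C+B+carry(1)=S with C=0, S=3; with digits 0,3,4,9 already taken and all letters distinct, the only value for B is 2, so B=2.
Step 6. [col 3: R + R ≡ K (mod 10)] column 3: given nothing yet, carry-in 0, and digits 0,2,3,4,9 already taken and all letters distinct, R+R≡K (mod 10) forces R=8. So R=8.
Step 7. [col 3: R + R ≡ K (mod 10)] from column 3 (R=8, carry-in 0, digits 0,2,3,4,8,9 already taken and all letters distinct): K must equal 6. So K=6.
Step 8. [col 4: Y + O ≡ B (mod 10)] column 4: given O=4, B=2, carry-in 1, and digits 0,2,3,4,6,8,9 already taken and all letters distinct, Y+O≡B (mod 10) forces Y=7, so Y=7.
Step 9. [col 6: D + B ≡ R (mod 10)] in column 6 we have D+B≡R with carry-in 1; given B=2, R=8 and digits 0,2,3,4,6,7,8,9 already taken and all letters distinct, that pins D to 5 ⇒ D=5.

Answer: B=2, C=0, D=5, H=9, K=6, O=4, R=8, S=3, Y=7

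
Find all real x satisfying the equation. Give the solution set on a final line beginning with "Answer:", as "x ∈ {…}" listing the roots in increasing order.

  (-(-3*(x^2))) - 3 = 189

Step 1. [(-(-3*(x^2))) - 3 = 189] the outer -3 inverts by adding 3. So sub: -(-3*(x^2)) = 192.
Step 2. [-(-3*(x^2)) = 192] flip signs both sides. So neg: -3*(x^2) = -192.
Step 3. [-3*(x^2) = -192] leading coefficient -3: divide by -3. So div: x^2 = 64.
Step 4. [x^2 = 64] 64 ≥ 0, LHS is (·)² — take ±√, so sqrt: x = 8 or -8.

Answer: x ∈ {-8, 8}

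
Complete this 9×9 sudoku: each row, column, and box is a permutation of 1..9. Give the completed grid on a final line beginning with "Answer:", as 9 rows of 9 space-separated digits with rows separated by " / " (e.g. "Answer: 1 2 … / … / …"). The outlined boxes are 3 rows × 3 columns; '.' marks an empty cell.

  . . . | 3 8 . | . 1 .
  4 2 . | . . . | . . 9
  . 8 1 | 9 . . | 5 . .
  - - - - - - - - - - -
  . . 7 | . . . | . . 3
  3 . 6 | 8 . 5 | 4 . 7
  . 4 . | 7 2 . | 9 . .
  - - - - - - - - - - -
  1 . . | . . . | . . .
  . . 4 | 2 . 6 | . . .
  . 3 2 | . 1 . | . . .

Step 1. [r3c8∈{2,3,4,6,7}] r3c8 is the only open cell in row 3 admitting 3 ⇒ r3c8=3.
Step 2. [r4c1∈{2,5,8,9}] 2 has one home in col 1: r4c1. So r4c1=2.
Step 3. [r5c5∈{9}] nothing but 9 survives at r5c5, so r5c5=9.
Step 4. [r4c2∈{1,5,9}] across row 4, 9 lands solely at r4c2, so r4c2=9.
Step 5. [r4c8∈{5,6,8}] in row 4, 5 fits only at r4c8, so r4c8=5.
Step 6. [r4c7∈{1,6,8}] across row 4, 8 lands solely at r4c7, so r4c7=8.
Step 7. [r2c8∈{6,7,8}] r2c8 is the only open cell in row 2 admitting 8. So r2c8=8.
Step 8. [r8c7∈{1,3,7}] r8c7 is the only open cell in col 7 admitting 1 ⇒ r8c7=1.
Step 9. [r7c7∈{2,3,6,7}] 3 has one home in col 7: r7c7 ⇒ r7c7=3.
Step 10. [r1c7∈{2,6,7}] 2 has one home in col 7: r1c7 ⇒ r1c7=2.
Step 11. [r7c9∈{2,4,5,6,8}] in col 9, 2 fits only at r7c9, so r7c9=2.
Step 12. [r2c7∈{6,7}] in box 3, 7 fits only at r2c7 ⇒ r2c7=7.
Step 13. [r9c7∈{6}] r9c7 has the single candidate 6. So r9c7=6.
Step 14. [r2c6∈{1}] r2c6 has the single candidate 1. So r2c6=1.
Step 15. [r4c6∈{4}] r4c6 has the single candidate 4. So r4c6=4.
Step 16. [r1c6∈{7}] nothing but 7 survives at r1c6 ⇒ r1c6=7.
Step 17. [r1c9∈{4,6}] across row 1, 4 lands solely at r1c9. So r1c9=4.
Step 18. [r3c1∈{6,7}] row 3 places 7 nowhere but r3c1 ⇒ r3c1=7.
Step 19. [r9c8∈{4,7,9}] 7 has one home in row 9: r9c8. So r9c8=7.
Step 20. [r7c8∈{4,9}] across col 8, 4 lands solely at r7c8, so r7c8=4.
Step 21. [r7c4∈{5}] r7c4 has the single candidate 5 ⇒ r7c4=5.
Step 22. [r1c1∈{5,6,9}] r1c1 is the only open cell in col 1 admitting 6 ⇒ r1c1=6.
Step 23. [r4c5∈{6}] r4c5 has the single candidate 6. So r4c5=6.
Step 24. [r1c2∈{5}] r1c2 is down to just 5. So r1c2=5.
Step 25. [r6c3∈{5,8}] 5 has one home in col 3: r6c3, so r6c3=5.
Step 26. [r7c3∈{8,9}] 8 has one home in col 3: r7c3, so r7c3=8.
Step 27. [r9c6∈{8,9}] 8 has one home in col 6: r9c6, so r9c6=8.
Step 28. [r9c9∈{5}] only 5 remains possible at r9c9 ⇒ r9c9=5.
Step 29. [r8c2∈{7}] r8c2 is down to just 7, so r8c2=7.
Step 30. [r3c9∈{6}] r3c9 has the single candidate 6. So r3c9=6.
Step 31. [r8c8∈{9}] r8c8 has the single candidate 9, so r8c8=9.
Step 32. [r9c1∈{9}] r9c1 has the single candidate 9 ⇒ r9c1=9.
Step 33. [r8c9∈{8}] only 8 remains possible at r8c9 ⇒ r8c9=8.
Step 34. [r5c8∈{2}] only 2 remains possible at r5c8, so r5c8=2.
Step 35. [r4c4∈{1}] nothing but 1 survives at r4c4 ⇒ r4c4=1.
Step 36. [r6c9∈{1}] nothing but 1 survives at r6c9. So r6c9=1.
Step 37. [r1c3∈{9}] r1c3 has the single candidate 9 ⇒ r1c3=9.
Step 38. [r7c5∈{7}] only 7 remains possible at r7c5. So r7c5=7.
Step 39. [r6c1∈{8}] only 8 remains possible at r6c1. So r6c1=8.
Step 40. [r2c4∈{6}] r2c4's peers cover all but 6, so r2c4=6.
Step 41. [r7c2∈{6}] r7c2 has the single candidate 6, so r7c2=6.
Step 42. [r8c5∈{3}] only 3 remains possible at r8c5 ⇒ r8c5=3.
Step 43. [r9c4∈{4}] r9c4 has the single candidate 4 ⇒ r9c4=4.
Step 44. [r8c1∈{5}] r8c1's peers cover all but 5, so r8c1=5.
Step 45. [r6c6∈{3}] nothing but 3 survives at r6c6 ⇒ r6c6=3.
Step 46. [r3c6∈{2}] r3c6 has the single candidate 2. So r3c6=2.
Step 47. [r6c8∈{6}] nothing but 6 survives at r6c8 ⇒ r6c8=6.
Step 48. [r7c6∈{9}] only 9 remains possible at r7c6, so r7c6=9.
Step 49. [r5c2∈{1}] nothing but 1 survives at r5c2. So r5c2=1.
Step 50. [r2c3∈{3}] r2c3 has the single candidate 3, so r2c3=3.
Step 51. [r3c5∈{4}] r3c5's peers cover all but 4 ⇒ r3c5=4.
Step 52. [r2c5∈{5}] nothing but 5 survives at r2c5, so r2c5=5.

Answer: 6 5 9 3 8 7 2 1 4 / 4 2 3 6 5 1 7 8 9 / 7 8 1 9 4 2 5 3 6 / 2 9 7 1 6 4 8 5 3 / 3 1 6 8 9 5 4 2 7 / 8 4 5 7 2 3 9 6 1 / 1 6 8 5 7 9 3 4 2 / 5 7 4 2 3 6 1 9 8 / 9 3 2 4 1 8 6 7 5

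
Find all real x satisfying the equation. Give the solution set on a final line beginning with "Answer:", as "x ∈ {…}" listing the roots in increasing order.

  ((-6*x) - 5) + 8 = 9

Step 1. [((-6*x) - 5) + 8 = 9] subtract 8: x sits inside (… + 8). So sub: (-6*x) - 5 = 1.
Step 2. [(-6*x) - 5 = 1] 5 comes off first (add 5) ⇒ sub: -6*x = 6.
Step 3. [-6*x = 6] leading coefficient -6: divide by -6 ⇒ div: x = -1.

Answer: x ∈ {-1}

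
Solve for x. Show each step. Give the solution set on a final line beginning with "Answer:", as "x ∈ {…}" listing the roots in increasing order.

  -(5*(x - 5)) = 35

Step 1. [-(5*(x - 5)) = 35] leading − — multiply by −1. So neg: 5*(x - 5) = -35.
Step 2. [5*(x - 5) = -35] leading coefficient 5: divide by 5 ⇒ div: x - 5 = -7.
Step 3. [x - 5 = -7] -5 is outermost — add 5 both sides. So sub: x = -2.

Answer: x ∈ {-2}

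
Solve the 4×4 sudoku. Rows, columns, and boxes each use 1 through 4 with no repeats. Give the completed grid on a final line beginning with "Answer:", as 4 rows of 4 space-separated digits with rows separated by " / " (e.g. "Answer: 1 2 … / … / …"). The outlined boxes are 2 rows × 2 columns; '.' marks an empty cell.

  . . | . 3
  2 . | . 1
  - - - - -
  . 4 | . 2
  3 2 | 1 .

Step 1. [r1c1∈{1,4}] in col 1, 4 fits only at r1c1, so r1c1=4.
Step 2. [r3c1∈{1}] r3c1's peers cover all but 1, so r3c1=1.
Step 3. [r1c2∈{1}] nothing but 1 survives at r1c2 ⇒ r1c2=1.
Step 4. [r1c3∈{2}] r1c3 is down to just 2 ⇒ r1c3=2.
Step 5. [r2c2∈{3}] r2c2's peers cover all but 3, so r2c2=3.
Step 6. [r4c4∈{4}] r4c4 is down to just 4, so r4c4=4.
Step 7. [r2c3∈{4}] r2c3 has the single candidate 4 ⇒ r2c3=4.
Step 8. [r3c3∈{3}] r3c3 is down to just 3, so r3c3=3.

Answer: 4 1 2 3 / 2 3 4 1 / 1 4 3 2 / 3 2 1 4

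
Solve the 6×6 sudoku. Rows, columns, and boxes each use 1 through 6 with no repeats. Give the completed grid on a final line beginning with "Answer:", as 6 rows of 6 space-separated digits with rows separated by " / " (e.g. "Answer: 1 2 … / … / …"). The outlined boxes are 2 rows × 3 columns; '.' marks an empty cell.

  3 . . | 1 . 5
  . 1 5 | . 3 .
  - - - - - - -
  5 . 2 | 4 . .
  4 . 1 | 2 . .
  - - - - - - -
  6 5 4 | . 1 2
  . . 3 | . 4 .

Step 1. [r3c5∈{6}] nothing but 6 survives at r3c5. So r3c5=6.
Step 2. [r2c1∈{2}] only 2 remains possible at r2c1, so r2c1=2.
Step 3. [r3c2∈{3}] r3c2's peers cover all but 3. So r3c2=3.
Step 4. [r2c4∈{6}] r2c4 has the single candidate 6. So r2c4=6.
Step 5. [r1c2∈{4,6}] across row 1, 4 lands solely at r1c2 ⇒ r1c2=4.
Step 6. [r6c4∈{5}] r6c4 is down to just 5, so r6c4=5.
Step 7. [r3c6∈{1}] only 1 remains possible at r3c6. So r3c6=1.
Step 8. [r4c5∈{5}] nothing but 5 survives at r4c5 ⇒ r4c5=5.
Step 9. [r6c2∈{2}] only 2 remains possible at r6c2. So r6c2=2.
Step 10. [r6c6∈{6}] only 6 remains possible at r6c6, so r6c6=6.
Step 11. [r1c5∈{2}] r1c5's peers cover all but 2, so r1c5=2.
Step 12. [r6c1∈{1}] nothing but 1 survives at r6c1. So r6c1=1.
Step 13. [r4c6∈{3}] only 3 remains possible at r4c6. So r4c6=3.
Step 14. [r4c2∈{6}] only 6 remains possible at r4c2. So r4c2=6.
Step 15. [r1c3∈{6}] r1c3's peers cover all but 6. So r1c3=6.
Step 16. [r2c6∈{4}] only 4 remains possible at r2c6, so r2c6=4.
Step 17. [r5c4∈{3}] only 3 remains possible at r5c4, so r5c4=3.

Answer: 3 4 6 1 2 5 / 2 1 5 6 3 4 / 5 3 2 4 6 1 / 4 6 1 2 5 3 / 6 5 4 3 1 2 / 1 2 3 5 4 6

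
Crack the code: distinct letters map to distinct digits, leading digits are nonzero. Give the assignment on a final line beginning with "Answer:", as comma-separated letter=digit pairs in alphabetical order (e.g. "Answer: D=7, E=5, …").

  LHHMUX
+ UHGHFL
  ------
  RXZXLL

Step 1. [col 1: X + L ≡ L (mod 10)] column 1: given nothing yet, carry-in 0, and all letters distinct, none taken yet, X+L≡L (mod 10) forces X=0, so X=0.
Step 2. [col 1: X + L ≡ L (mod 10)] L=2 is one option consistent with column 1 (X + L ≡ L (mod 10), carry-in 0) — take it, so L=2.
Step 3. [col 2: U + F ≡ L (mod 10)] several values work for U in column 2 (U + F ≡ L (mod 10), carry-in 0); try U=3 ⇒ U=3.
Step 4. [col 2: U + F ≡ L (mod 10)] from column 2 (U=3, L=2, carry-in 0, digits 0,2,3 already taken and all letters distinct): F must equal 9 ⇒ F=9.
Step 5. [col 3: M + H ≡ X (mod 10)] several values work for H in column 3 (M + H ≡ X (mod 10), carry-in 1); try H=5 ⇒ H=5.
Step 6. [col 3: M + H ≡ X (mod 10)] in column 3 we have M+H≡X with carry-in 1; given H=5, X=0 and digits 0,2,3,5,9 already taken and all letters distinct, that pins M to 4 ⇒ M=4.
Step 7. [col 4: H + G ≡ Z (mod 10)] in column 4 we have H+G≡Z with carry-in 1; given H=5 and digits 0,2,3,4,5,9 already taken and all letters distinct, that pins Z to 7. So Z=7.
Step 8. [col 4: H + G ≡ Z (mod 10)] column 4: given H=5, Z=7, carry-in 1, and digits 0,2,3,4,5,7,9 already taken and all letters distinct, H+G≡Z (mod 10) forces G=1 ⇒ G=1.
Step 9. [col 6: L + U ≡ R (mod 10)] in column 6 we have L+U≡R with carry-in 1; given L=2, U=3 and digits 0,1,2,3,4,5,7,9 already taken and all letters distinct, that pins R to 6. So R=6.

Answer: F=9, G=1, H=5, L=2, M=4, R=6, U=3, X=0, Z=7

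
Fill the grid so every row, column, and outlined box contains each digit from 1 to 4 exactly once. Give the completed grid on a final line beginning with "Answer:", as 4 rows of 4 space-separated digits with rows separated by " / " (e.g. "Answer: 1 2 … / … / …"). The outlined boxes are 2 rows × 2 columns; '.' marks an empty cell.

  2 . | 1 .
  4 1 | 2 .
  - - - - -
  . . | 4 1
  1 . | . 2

Step 1. [r1c2∈{3}] r1c2 has the single candidate 3, so r1c2=3.
Step 2. [r3c2∈{2}] nothing but 2 survives at r3c2, so r3c2=2.
Step 3. [r1c4∈{4}] nothing but 4 survives at r1c4, so r1c4=4.
Step 4. [r3c1∈{3}] r3c1's peers cover all but 3. So r3c1=3.
Step 5. [r4c3∈{3}] r4c3's peers cover all but 3 ⇒ r4c3=3.
Step 6. [r4c2∈{4}] only 4 remains possible at r4c2, so r4c2=4.
Step 7. [r2c4∈{3}] r2c4's peers cover all but 3, so r2c4=3.

Answer: 2 3 1 4 / 4 1 2 3 / 3 2 4 1 / 1 4 3 2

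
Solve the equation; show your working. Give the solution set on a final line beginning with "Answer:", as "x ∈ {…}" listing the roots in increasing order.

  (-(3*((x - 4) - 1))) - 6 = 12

Step 1. [(-(3*((x - 4) - 1))) - 6 = 12] add 6: x sits inside (… - 6). So sub: -(3*((x - 4) - 1)) = 18.
Step 2. [-(3*((x - 4) - 1)) = 18] leading − — multiply by −1, so neg: 3*((x - 4) - 1) = -18.
Step 3. [3*((x - 4) - 1) = -18] 3·(inner) — divide through by 3. So div: (x - 4) - 1 = -6.
Step 4. [(x - 4) - 1 = -6] the outer -1 inverts by adding 1, so sub: x - 4 = -5.
Step 5. [x - 4 = -5] the outer -4 inverts by adding 4, so sub: x = -1.

Answer: x ∈ {-1}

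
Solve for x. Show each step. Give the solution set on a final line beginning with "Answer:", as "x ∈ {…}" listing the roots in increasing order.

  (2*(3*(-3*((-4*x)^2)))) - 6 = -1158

Step 1. [(2*(3*(-3*((-4*x)^2)))) - 6 = -1158] peel the -6: add 6 from each side ⇒ sub: 2*(3*(-3*((-4*x)^2))) = -1152.
Step 2. [2*(3*(-3*((-4*x)^2))) = -1152] 2·(inner) — divide through by 2. So div: 3*(-3*((-4*x)^2)) = -576.
Step 3. [3*(-3*((-4*x)^2)) = -576] 3·(inner) — divide through by 3 ⇒ div: -3*((-4*x)^2) = -192.
Step 4. [-3*((-4*x)^2) = -192] -3·(inner) — divide through by -3 ⇒ div: (-4*x)^2 = 64.
Step 5. [(-4*x)^2 = 64] LHS squared, RHS 64 ≥ 0: apply √ (±), so sqrt: -4*x = 8 or -8.
Step 6. [-4*x = 8 or -8] -4·(inner) — divide through by -4, so div: x = -2 or 2.

Answer: x ∈ {-2, 2}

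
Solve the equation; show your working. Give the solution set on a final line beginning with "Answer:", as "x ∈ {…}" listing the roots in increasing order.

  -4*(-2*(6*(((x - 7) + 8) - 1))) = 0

Step 1. [-4*(-2*(6*(((x - 7) + 8) - 1))) = 0] -4·(inner) — divide through by -4. So div: -2*(6*(((x - 7) + 8) - 1)) = 0.
Step 2. [-2*(6*(((x - 7) + 8) - 1)) = 0] divide by the outer -2, so div: 6*(((x - 7) + 8) - 1) = 0.
Step 3. [6*(((x - 7) + 8) - 1) = 0] LHS = 6·(…); ÷6 both sides ⇒ div: ((x - 7) + 8) - 1 = 0.
Step 4. [((x - 7) + 8) - 1 = 0] the outer -1 inverts by adding 1 ⇒ sub: (x - 7) + 8 = 1.
Step 5. [(x - 7) + 8 = 1] +8 is outermost — subtract 8 both sides. So sub: x - 7 = -7.
Step 6. [x - 7 = -7] add 7: x sits inside (… - 7). So sub: x = 0.

Answer: x ∈ {0}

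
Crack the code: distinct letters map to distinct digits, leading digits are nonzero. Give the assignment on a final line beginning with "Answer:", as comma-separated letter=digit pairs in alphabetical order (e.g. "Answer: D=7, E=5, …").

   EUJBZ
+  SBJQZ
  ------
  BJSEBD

Step 1. [B] adding two 5-digit numbers gives at most 5+1 digits, and here it does — B is that final carry and must be 1. So B=1.
Step 2. [col 1: Z + Z ≡ D (mod 10)] several values work for Z in column 1 (Z + Z ≡ D (mod 10), carry-in 0); try Z=3, so Z=3.
Step 3. [col 1: Z + Z ≡ D (mod 10)] from column 1 (Z=3, carry-in 0, digits 1,3 already taken and all letters distinct): D must equal 6. So D=6.
Step 4. [col 2: B + Q ≡ B (mod 10)] from column 2 (B=1, carry-in 0, digits 1,3,6 already taken and all letters distinct): Q must equal 0. So Q=0.
Step 5. [col 3: J + J ≡ E (mod 10)] no forcing yet in column 3 (carry-in 0); J=2 is free and consistent — try it. So J=2.
Step 6. [col 3: J + J ≡ E (mod 10)] column 3: given J=2, carry-in 0, and digits 0,1,2,3,6 already taken and all letters distinct, J+J≡E (mod 10) forces E=4 ⇒ E=4.
Step 7. [col 4: U + B ≡ S (mod 10)] S=8 is one option consistent with column 4 (U + B ≡ S (mod 10), carry-in 0) — take it, so S=8.
Step 8. [col 4: U + B ≡ S (mod 10)] from column 4 (B=1, S=8, carry-in 0, digits 0,1,2,3,4,6,8 already taken and all letters distinct): U must equal 7, so U=7.

Answer: B=1, D=6, E=4, J=2, Q=0, S=8, U=7, Z=3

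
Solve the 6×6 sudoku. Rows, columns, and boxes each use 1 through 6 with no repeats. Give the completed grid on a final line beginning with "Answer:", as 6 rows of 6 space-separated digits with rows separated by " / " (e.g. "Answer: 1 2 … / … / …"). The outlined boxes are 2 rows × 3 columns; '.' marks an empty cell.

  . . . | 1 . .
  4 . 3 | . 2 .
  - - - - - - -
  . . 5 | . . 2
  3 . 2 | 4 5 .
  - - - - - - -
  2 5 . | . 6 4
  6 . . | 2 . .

Step 1. [r2c2∈{1,6}] row 2 places 1 nowhere but r2c2, so r2c2=1.
Step 2. [r6c6∈{1,3,5}] across row 6, 5 lands solely at r6c6. So r6c6=5.
Step 3. [r4c2∈{6}] only 6 remains possible at r4c2, so r4c2=6.
Step 4. [r6c5∈{1,3}] across box 6, 1 lands solely at r6c5. So r6c5=1.
Step 5. [r3c5∈{3}] r3c5 is down to just 3. So r3c5=3.
Step 6. [r2c6∈{6}] r2c6 is down to just 6 ⇒ r2c6=6.
Step 7. [r6c3∈{4}] r6c3 has the single candidate 4. So r6c3=4.
Step 8. [r1c2∈{2}] nothing but 2 survives at r1c2 ⇒ r1c2=2.
Step 9. [r2c4∈{5}] r2c4's peers cover all but 5, so r2c4=5.
Step 10. [r1c3∈{6}] r1c3's peers cover all but 6, so r1c3=6.
Step 11. [r1c6∈{3}] r1c6's peers cover all but 3 ⇒ r1c6=3.
Step 12. [r5c3∈{1}] r5c3 has the single candidate 1 ⇒ r5c3=1.
Step 13. [r1c5∈{4}] only 4 remains possible at r1c5. So r1c5=4.
Step 14. [r5c4∈{3}] only 3 remains possible at r5c4, so r5c4=3.
Step 15. [r4c6∈{1}] only 1 remains possible at r4c6, so r4c6=1.
Step 16. [r3c1∈{1}] r3c1 has the single candidate 1, so r3c1=1.
Step 17. [r1c1∈{5}] nothing but 5 survives at r1c1 ⇒ r1c1=5.
Step 18. [r3c4∈{6}] r3c4's peers cover all but 6 ⇒ r3c4=6.
Step 19. [r3c2∈{4}] nothing but 4 survives at r3c2, so r3c2=4.
Step 20. [r6c2∈{3}] nothing but 3 survives at r6c2. So r6c2=3.

Answer: 5 2 6 1 4 3 / 4 1 3 5 2 6 / 1 4 5 6 3 2 / 3 6 2 4 5 1 / 2 5 1 3 6 4 / 6 3 4 2 1 5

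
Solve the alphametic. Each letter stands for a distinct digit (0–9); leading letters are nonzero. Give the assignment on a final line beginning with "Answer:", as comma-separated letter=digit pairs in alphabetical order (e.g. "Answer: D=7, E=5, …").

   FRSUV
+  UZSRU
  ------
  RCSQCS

Step 1. [R] R is the leading digit of a 6-digit sum of two 5-digit numbers; the final carry is exactly 1 ⇒ R=1.
Step 2. [col 1: V + U ≡ S (mod 10)] V=6 is one option consistent with column 1 (V + U ≡ S (mod 10), carry-in 0) — take it. So V=6.
Step 3. [col 1: V + U ≡ S (mod 10)] column 1 (V + U ≡ S (mod 10), carry-in 0) doesn't pin S yet; pick S=4 and continue, so S=4.
Step 4. [col 1: V + U ≡ S (mod 10)] column 1: given V=6, S=4, carry-in 0, and digits 1,4,6 already taken and all letters distinct, V+U≡S (mod 10) forces U=8 ⇒ U=8.
Step 5. [col 2: U + R ≡ C (mod 10)] column 2 reads U+R+carry(1)=C with U=8, R=1; with digits 1,4,6,8 already taken and all letters distinct, the only value for C is 0, so C=0.
Step 6. [col 3: S + S ≡ Q (mod 10)] in column 3 we have S+S≡Q with carry-in 1; given S=4 and digits 0,1,4,6,8 already taken and all letters distinct, that pins Q to 9 ⇒ Q=9.
Step 7. [col 4: R + Z ≡ S (mod 10)] column 4: given R=1, S=4, carry-in 0, and digits 0,1,4,6,8,9 already taken and all letters distinct, R+Z≡S (mod 10) forces Z=3, so Z=3.
Step 8. [col 5: F + U ≡ C (mod 10)] column 5: given U=8, C=0, carry-in 0, and digits 0,1,3,4,6,8,9 already taken and all letters distinct, F+U≡C (mod 10) forces F=2, so F=2.

Answer: C=0, F=2, Q=9, R=1, S=4, U=8, V=6, Z=3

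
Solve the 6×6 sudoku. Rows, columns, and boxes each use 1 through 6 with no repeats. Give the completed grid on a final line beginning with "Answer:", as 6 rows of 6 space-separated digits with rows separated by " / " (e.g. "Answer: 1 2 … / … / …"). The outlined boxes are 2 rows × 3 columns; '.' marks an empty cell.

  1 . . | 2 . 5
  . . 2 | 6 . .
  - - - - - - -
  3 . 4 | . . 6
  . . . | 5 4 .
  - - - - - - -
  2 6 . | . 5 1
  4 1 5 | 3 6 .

Step 1. [r1c5∈{3}] r1c5 is down to just 3 ⇒ r1c5=3.
Step 2. [r3c5∈{1,2}] in col 5, 2 fits only at r3c5, so r3c5=2.
Step 3. [r2c2∈{3,4,5}] across row 2, 3 lands solely at r2c2 ⇒ r2c2=3.
Step 4. [r4c1∈{6}] r4c1 has the single candidate 6, so r4c1=6.
Step 5. [r4c6∈{3}] r4c6 has the single candidate 3. So r4c6=3.
Step 6. [r5c3∈{3}] r5c3 is down to just 3, so r5c3=3.
Step 7. [r1c2∈{4}] r1c2's peers cover all but 4. So r1c2=4.
Step 8. [r2c1∈{5}] r2c1 has the single candidate 5. So r2c1=5.
Step 9. [r5c4∈{4}] r5c4 is down to just 4. So r5c4=4.
Step 10. [r1c3∈{6}] only 6 remains possible at r1c3 ⇒ r1c3=6.
Step 11. [r2c5∈{1}] r2c5 is down to just 1, so r2c5=1.
Step 12. [r4c3∈{1}] only 1 remains possible at r4c3, so r4c3=1.
Step 13. [r3c2∈{5}] r3c2 has the single candidate 5, so r3c2=5.
Step 14. [r6c6∈{2}] r6c6 is down to just 2 ⇒ r6c6=2.
Step 15. [r4c2∈{2}] nothing but 2 survives at r4c2. So r4c2=2.
Step 16. [r2c6∈{4}] r2c6 has the single candidate 4 ⇒ r2c6=4.
Step 17. [r3c4∈{1}] only 1 remains possible at r3c4, so r3c4=1.

Answer: 1 4 6 2 3 5 / 5 3 2 6 1 4 / 3 5 4 1 2 6 / 6 2 1 5 4 3 / 2 6 3 4 5 1 / 4 1 5 3 6 2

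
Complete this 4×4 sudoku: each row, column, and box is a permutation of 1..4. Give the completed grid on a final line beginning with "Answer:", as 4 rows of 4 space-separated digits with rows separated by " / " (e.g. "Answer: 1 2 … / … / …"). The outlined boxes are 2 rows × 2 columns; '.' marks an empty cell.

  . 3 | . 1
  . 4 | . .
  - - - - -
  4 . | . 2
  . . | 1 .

Step 1. [r1c1∈{2}] r1c1's peers cover all but 2 ⇒ r1c1=2.
Step 2. [r2c4∈{3}] r2c4's peers cover all but 3 ⇒ r2c4=3.
Step 3. [r4c4∈{4}] r4c4's peers cover all but 4. So r4c4=4.
Step 4. [r1c3∈{4}] r1c3 is down to just 4 ⇒ r1c3=4.
Step 5. [r3c3∈{3}] r3c3 has the single candidate 3 ⇒ r3c3=3.
Step 6. [r2c1∈{1}] nothing but 1 survives at r2c1. So r2c1=1.
Step 7. [r2c3∈{2}] r2c3 is down to just 2 ⇒ r2c3=2.
Step 8. [r3c2∈{1}] r3c2 is down to just 1, so r3c2=1.
Step 9. [r4c2∈{2}] nothing but 2 survives at r4c2, so r4c2=2.
Step 10. [r4c1∈{3}] r4c1's peers cover all but 3. So r4c1=3.

Answer: 2 3 4 1 / 1 4 2 3 / 4 1 3 2 / 3 2 1 4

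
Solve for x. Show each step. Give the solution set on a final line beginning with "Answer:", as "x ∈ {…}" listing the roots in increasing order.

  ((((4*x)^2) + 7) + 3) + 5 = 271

Step 1. [((((4*x)^2) + 7) + 3) + 5 = 271] the outer +5 inverts by subtracting 5 ⇒ sub: (((4*x)^2) + 7) + 3 = 266.
Step 2. [(((4*x)^2) + 7) + 3 = 266] peel the +3: subtract 3 from each side ⇒ sub: ((4*x)^2) + 7 = 263.
Step 3. [((4*x)^2) + 7 = 263] +7 is outermost — subtract 7 both sides. So sub: (4*x)^2 = 256.
Step 4. [(4*x)^2 = 256] √ both sides: 256 ≥ 0 gives two branches ⇒ sqrt: 4*x = 16 or -16.
Step 5. [4*x = 16 or -16] 4 out front; divide by 4 ⇒ div: x = 4 or -4.

Answer: x ∈ {-4, 4}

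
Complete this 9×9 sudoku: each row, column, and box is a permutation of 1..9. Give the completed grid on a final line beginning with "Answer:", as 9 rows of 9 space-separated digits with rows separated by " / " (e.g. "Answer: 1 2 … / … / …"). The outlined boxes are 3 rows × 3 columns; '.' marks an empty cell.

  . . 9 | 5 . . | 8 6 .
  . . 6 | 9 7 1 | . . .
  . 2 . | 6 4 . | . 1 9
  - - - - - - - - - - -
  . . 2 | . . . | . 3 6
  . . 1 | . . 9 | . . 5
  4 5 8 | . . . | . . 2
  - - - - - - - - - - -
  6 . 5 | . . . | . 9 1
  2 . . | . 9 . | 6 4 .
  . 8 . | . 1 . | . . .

Step 1. [r6c8∈{7}] r6c8's peers cover all but 7 ⇒ r6c8=7.
Step 2. [r9c6∈{2,3,4,5,6,7}] r9c6 is the only open cell in row 9 admitting 6 ⇒ r9c6=6.
Step 3. [r6c6∈{3}] nothing but 3 survives at r6c6 ⇒ r6c6=3.
Step 4. [r1c5∈{2,3}] r1c5 is the only open cell in box 2 admitting 3 ⇒ r1c5=3.
Step 5. [r9c3∈{3,4,7}] in col 3, 4 fits only at r9c3. So r9c3=4.
Step 6. [r3c6∈{8}] only 8 remains possible at r3c6, so r3c6=8.
Step 7. [r8c2∈{1,3,7}] across row 8, 1 lands solely at r8c2. So r8c2=1.
Step 8. [r8c9∈{3,7,8}] across col 9, 8 lands solely at r8c9, so r8c9=8.
Step 9. [r5c7∈{4}] r5c7 is down to just 4, so r5c7=4.
Step 10. [r5c2∈{3,6,7}] r5c2 is the only open cell in col 2 admitting 6 ⇒ r5c2=6.
Step 11. [r5c1∈{3,7}] 3 has one home in row 5: r5c1. So r5c1=3.
Step 12. [r5c4∈{2,7,8}] in row 5, 7 fits only at r5c4 ⇒ r5c4=7.
Step 13. [r4c2∈{7,9}] col 2 places 9 nowhere but r4c2, so r4c2=9.
Step 14. [r8c4∈{3}] r8c4 has the single candidate 3 ⇒ r8c4=3.
Step 15. [r9c4∈{2}] r9c4 has the single candidate 2, so r9c4=2.
Step 16. [r8c3∈{7}] r8c3 has the single candidate 7, so r8c3=7.
Step 17. [r1c2∈{4,7}] in col 2, 7 fits only at r1c2. So r1c2=7.
Step 18. [r3c7∈{3,5,7}] in row 3, 7 fits only at r3c7 ⇒ r3c7=7.
Step 19. [r7c5∈{8}] r7c5 has the single candidate 8. So r7c5=8.
Step 20. [r6c4∈{1}] r6c4 has the single candidate 1. So r6c4=1.
Step 21. [r2c8∈{2,5}] r2c8 is the only open cell in col 8 admitting 2 ⇒ r2c8=2.
Step 22. [r2c7∈{3,5}] across box 3, 5 lands solely at r2c7, so r2c7=5.
Step 23. [r2c9∈{3,4}] box 3 places 3 nowhere but r2c9. So r2c9=3.
Step 24. [r7c4∈{4}] only 4 remains possible at r7c4, so r7c4=4.
Step 25. [r7c2∈{3}] r7c2 has the single candidate 3, so r7c2=3.
Step 26. [r4c6∈{4,5}] across row 4, 4 lands solely at r4c6, so r4c6=4.
Step 27. [r8c6∈{5}] only 5 remains possible at r8c6 ⇒ r8c6=5.
Step 28. [r5c8∈{8}] r5c8 has the single candidate 8, so r5c8=8.
Step 29. [r2c1∈{8}] r2c1 has the single candidate 8. So r2c1=8.
Step 30. [r1c6∈{2}] r1c6 has the single candidate 2, so r1c6=2.
Step 31. [r3c1∈{5}] nothing but 5 survives at r3c1 ⇒ r3c1=5.
Step 32. [r6c5∈{6}] r6c5 has the single candidate 6. So r6c5=6.
Step 33. [r4c1∈{7}] r4c1 has the single candidate 7 ⇒ r4c1=7.
Step 34. [r9c1∈{9}] nothing but 9 survives at r9c1 ⇒ r9c1=9.
Step 35. [r1c9∈{4}] nothing but 4 survives at r1c9. So r1c9=4.
Step 36. [r2c2∈{4}] r2c2 is down to just 4 ⇒ r2c2=4.
Step 37. [r4c7∈{1}] r4c7 has the single candidate 1, so r4c7=1.
Step 38. [r5c5∈{2}] only 2 remains possible at r5c5 ⇒ r5c5=2.
Step 39. [r7c7∈{2}] r7c7 has the single candidate 2, so r7c7=2.
Step 40. [r3c3∈{3}] only 3 remains possible at r3c3. So r3c3=3.
Step 41. [r9c9∈{7}] r9c9's peers cover all but 7 ⇒ r9c9=7.
Step 42. [r1c1∈{1}] only 1 remains possible at r1c1. So r1c1=1.
Step 43. [r9c7∈{3}] r9c7 has the single candidate 3, so r9c7=3.
Step 44. [r6c7∈{9}] r6c7's peers cover all but 9. So r6c7=9.
Step 45. [r7c6∈{7}] r7c6 is down to just 7 ⇒ r7c6=7.
Step 46. [r4c5∈{5}] r4c5 is down to just 5. So r4c5=5.
Step 47. [r4c4∈{8}] only 8 remains possible at r4c4, so r4c4=8.
Step 48. [r9c8∈{5}] r9c8 is down to just 5 ⇒ r9c8=5.

Answer: 1 7 9 5 3 2 8 6 4 / 8 4 6 9 7 1 5 2 3 / 5 2 3 6 4 8 7 1 9 / 7 9 2 8 5 4 1 3 6 / 3 6 1 7 2 9 4 8 5 / 4 5 8 1 6 3 9 7 2 / 6 3 5 4 8 7 2 9 1 / 2 1 7 3 9 5 6 4 8 / 9 8 4 2 1 6 3 5 7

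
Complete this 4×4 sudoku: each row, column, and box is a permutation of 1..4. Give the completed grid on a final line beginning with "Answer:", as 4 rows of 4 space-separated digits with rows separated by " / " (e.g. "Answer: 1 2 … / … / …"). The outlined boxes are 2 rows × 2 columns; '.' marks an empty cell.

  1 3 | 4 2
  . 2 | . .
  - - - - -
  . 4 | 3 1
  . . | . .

Step 1. [r4c1∈{2,3}] 3 has one home in row 4: r4c1 ⇒ r4c1=3.
Step 2. [r2c4∈{3}] r2c4 is down to just 3 ⇒ r2c4=3.
Step 3. [r2c1∈{4}] only 4 remains possible at r2c1 ⇒ r2c1=4.
Step 4. [r3c1∈{2}] only 2 remains possible at r3c1, so r3c1=2.
Step 5. [r4c4∈{4}] only 4 remains possible at r4c4. So r4c4=4.
Step 6. [r4c2∈{1}] r4c2's peers cover all but 1. So r4c2=1.
Step 7. [r2c3∈{1}] nothing but 1 survives at r2c3, so r2c3=1.
Step 8. [r4c3∈{2}] r4c3 is down to just 2 ⇒ r4c3=2.

Answer: 1 3 4 2 / 4 2 1 3 / 2 4 3 1 / 3 1 2 4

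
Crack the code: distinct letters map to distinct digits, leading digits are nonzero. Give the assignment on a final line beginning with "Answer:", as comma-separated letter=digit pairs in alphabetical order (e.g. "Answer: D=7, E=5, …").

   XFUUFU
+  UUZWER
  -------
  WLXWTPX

Step 1. [col 1: U + R ≡ X (mod 10)] U=5 is one option consistent with column 1 (U + R ≡ X (mod 10), carry-in 0) — take it ⇒ U=5.
Step 2. [col 1: U + R ≡ X (mod 10)] column 1 (U + R ≡ X (mod 10), carry-in 0) doesn't pin X yet; pick X=4 and continue. So X=4.
Step 3. [W] the sum has 7 digits but both addends have 6; that extra leading digit W is the final carry, namely 1 ⇒ W=1.
Step 4. [col 1: U + R ≡ X (mod 10)] from column 1 (U=5, X=4, carry-in 0, digits 1,4,5 already taken and all letters distinct): R must equal 9 ⇒ R=9.
Step 5. [col 2: F + E ≡ P (mod 10)] no forcing yet in column 2 (carry-in 1); P=2 is free and consistent — try it, so P=2.
Step 6. [col 2: F + E ≡ P (mod 10)] no forcing yet in column 2 (carry-in 1); E=3 is free and consistent — try it, so E=3.
Step 7. [col 2: F + E ≡ P (mod 10)] in column 2 we have F+E≡P with carry-in 1; given E=3, P=2 and digits 1,2,3,4,5,9 already taken and all letters distinct, that pins F to 8, so F=8.
Step 8. [col 3: U + W ≡ T (mod 10)] in column 3 we have U+W≡T with carry-in 1; given U=5, W=1 and digits 1,2,3,4,5,8,9 already taken and all letters distinct, that pins T to 7 ⇒ T=7.
Step 9. [col 4: U + Z ≡ W (mod 10)] in column 4 we have U+Z≡W with carry-in 0; given U=5, W=1 and digits 1,2,3,4,5,7,8,9 already taken and all letters distinct, that pins Z to 6. So Z=6.
Step 10. [col 6: X + U ≡ L (mod 10)] from column 6 (X=4, U=5, carry-in 1, digits 1,2,3,4,5,6,7,8,9 already taken and all letters distinct): L must equal 0, so L=0.

Answer: E=3, F=8, L=0, P=2, R=9, T=7, U=5, W=1, X=4, Z=6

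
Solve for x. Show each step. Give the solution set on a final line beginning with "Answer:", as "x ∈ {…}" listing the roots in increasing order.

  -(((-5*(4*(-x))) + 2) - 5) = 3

Step 1. [-(((-5*(4*(-x))) + 2) - 5) = 3] LHS negated; negate both sides. So neg: ((-5*(4*(-x))) + 2) - 5 = -3.
Step 2. [((-5*(4*(-x))) + 2) - 5 = -3] 5 comes off first (add 5), so sub: (-5*(4*(-x))) + 2 = 2.
Step 3. [(-5*(4*(-x))) + 2 = 2] +2 is outermost — subtract 2 both sides ⇒ sub: -5*(4*(-x)) = 0.
Step 4. [-5*(4*(-x)) = 0] leading coefficient -5: divide by -5. So div: 4*(-x) = 0.
Step 5. [4*(-x) = 0] 4·(inner) — divide through by 4 ⇒ div: -x = 0.
Step 6. [-x = 0] leading − — multiply by −1. So neg: x = 0.

Answer: x ∈ {0}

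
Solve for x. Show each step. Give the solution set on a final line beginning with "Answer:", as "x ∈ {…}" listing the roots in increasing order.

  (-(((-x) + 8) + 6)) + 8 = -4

Step 1. [(-(((-x) + 8) + 6)) + 8 = -4] peel the +8: subtract 8 from each side, so sub: -(((-x) + 8) + 6) = -12.
Step 2. [-(((-x) + 8) + 6) = -12] flip signs both sides ⇒ neg: ((-x) + 8) + 6 = 12.
Step 3. [((-x) + 8) + 6 = 12] +6 is outermost — subtract 6 both sides. So sub: (-x) + 8 = 6.
Step 4. [(-x) + 8 = 6] subtract 8: x sits inside (… + 8), so sub: -x = -2.
Step 5. [-x = -2] flip signs both sides ⇒ neg: x = 2.

Answer: x ∈ {2}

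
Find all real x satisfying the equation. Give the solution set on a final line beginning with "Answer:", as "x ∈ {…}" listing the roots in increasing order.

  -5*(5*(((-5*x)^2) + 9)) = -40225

Step 1. [-5*(5*(((-5*x)^2) + 9)) = -40225] -5 out front; divide by -5. So div: 5*(((-5*x)^2) + 9) = 8045.
Step 2. [5*(((-5*x)^2) + 9) = 8045] LHS = 5·(…); ÷5 both sides. So div: ((-5*x)^2) + 9 = 1609.
Step 3. [((-5*x)^2) + 9 = 1609] 9 comes off first (subtract 9), so sub: (-5*x)^2 = 1600.
Step 4. [(-5*x)^2 = 1600] √ both sides: 1600 ≥ 0 gives two branches, so sqrt: -5*x = 40 or -40.
Step 5. [-5*x = 40 or -40] -5·(inner) — divide through by -5 ⇒ div: x = -8 or 8.

Answer: x ∈ {-8, 8}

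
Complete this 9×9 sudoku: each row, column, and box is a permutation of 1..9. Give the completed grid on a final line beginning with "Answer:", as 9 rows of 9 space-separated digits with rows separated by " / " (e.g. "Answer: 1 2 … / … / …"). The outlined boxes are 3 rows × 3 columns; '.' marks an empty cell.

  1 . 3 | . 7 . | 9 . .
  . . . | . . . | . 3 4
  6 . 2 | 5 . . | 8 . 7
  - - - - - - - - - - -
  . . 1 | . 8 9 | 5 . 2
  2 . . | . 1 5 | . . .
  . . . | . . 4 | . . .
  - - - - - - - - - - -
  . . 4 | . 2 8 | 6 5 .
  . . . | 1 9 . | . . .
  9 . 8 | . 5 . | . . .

Step 1. [r9c4∈{3,4,6,7}] in box 8, 4 fits only at r9c4 ⇒ r9c4=4.
Step 2. [r2c4∈{2,6,8,9}] r2c4 is the only open cell in col 4 admitting 9 ⇒ r2c4=9.
Step 3. [r4c1∈{3,4,7}] r4c1 is the only open cell in col 1 admitting 4, so r4c1=4.
Step 4. [r3c8∈{1}] r3c8 has the single candidate 1 ⇒ r3c8=1.
Step 5. [r6c4∈{2,3,6,7}] across row 6, 2 lands solely at r6c4 ⇒ r6c4=2.
Step 6. [r2c7∈{2}] r2c7's peers cover all but 2 ⇒ r2c7=2.
Step 7. [r1c8∈{6}] r1c8 is down to just 6. So r1c8=6.
Step 8. [r4c8∈{7}] r4c8's peers cover all but 7 ⇒ r4c8=7.
Step 9. [r5c4∈{3,6,7}] in box 5, 7 fits only at r5c4 ⇒ r5c4=7.
Step 10. [r7c4∈{3}] r7c4's peers cover all but 3. So r7c4=3.
Step 11. [r7c1∈{7}] only 7 remains possible at r7c1, so r7c1=7.
Step 12. [r4c2∈{3,6}] row 4 places 3 nowhere but r4c2 ⇒ r4c2=3.
Step 13. [r6c5∈{3,6}] r6c5 is the only open cell in box 5 admitting 3. So r6c5=3.
Step 14. [r7c9∈{1,9}] row 7 places 9 nowhere but r7c9. So r7c9=9.
Step 15. [r8c1∈{3,5}] across col 1, 3 lands solely at r8c1 ⇒ r8c1=3.
Step 16. [r1c2∈{4,5,8}] 4 has one home in row 1: r1c2. So r1c2=4.
Step 17. [r8c9∈{8}] r8c9 is down to just 8. So r8c9=8.
Step 18. [r3c2∈{9}] only 9 remains possible at r3c2, so r3c2=9.
Step 19. [r9c8∈{2}] only 2 remains possible at r9c8, so r9c8=2.
Step 20. [r8c2∈{2,5,6}] across row 8, 2 lands solely at r8c2, so r8c2=2.
Step 21. [r8c3∈{5,6}] r8c3 is the only open cell in row 8 admitting 5. So r8c3=5.
Step 22. [r9c2∈{1,6}] in box 7, 6 fits only at r9c2, so r9c2=6.
Step 23. [r5c2∈{8}] r5c2 is down to just 8 ⇒ r5c2=8.
Step 24. [r8c8∈{4}] r8c8's peers cover all but 4. So r8c8=4.
Step 25. [r8c7∈{7}] only 7 remains possible at r8c7. So r8c7=7.
Step 26. [r6c1∈{5}] r6c1's peers cover all but 5, so r6c1=5.
Step 27. [r6c7∈{1}] r6c7 has the single candidate 1, so r6c7=1.
Step 28. [r6c9∈{6}] nothing but 6 survives at r6c9. So r6c9=6.
Step 29. [r6c2∈{7}] r6c2's peers cover all but 7. So r6c2=7.
Step 30. [r5c9∈{3}] only 3 remains possible at r5c9 ⇒ r5c9=3.
Step 31. [r5c8∈{9}] r5c8 is down to just 9 ⇒ r5c8=9.
Step 32. [r2c5∈{6}] only 6 remains possible at r2c5, so r2c5=6.
Step 33. [r2c6∈{1}] r2c6 has the single candidate 1, so r2c6=1.
Step 34. [r9c6∈{7}] r9c6 is down to just 7, so r9c6=7.
Step 35. [r3c5∈{4}] r3c5's peers cover all but 4 ⇒ r3c5=4.
Step 36. [r2c1∈{8}] nothing but 8 survives at r2c1 ⇒ r2c1=8.
Step 37. [r5c7∈{4}] only 4 remains possible at r5c7, so r5c7=4.
Step 38. [r2c3∈{7}] nothing but 7 survives at r2c3 ⇒ r2c3=7.
Step 39. [r2c2∈{5}] r2c2 has the single candidate 5 ⇒ r2c2=5.
Step 40. [r1c9∈{5}] r1c9's peers cover all but 5, so r1c9=5.
Step 41. [r1c6∈{2}] r1c6 has the single candidate 2, so r1c6=2.
Step 42. [r6c3∈{9}] r6c3 is down to just 9 ⇒ r6c3=9.
Step 43. [r6c8∈{8}] r6c8 has the single candidate 8, so r6c8=8.
Step 44. [r1c4∈{8}] r1c4 has the single candidate 8 ⇒ r1c4=8.
Step 45. [r8c6∈{6}] r8c6's peers cover all but 6 ⇒ r8c6=6.
Step 46. [r9c9∈{1}] nothing but 1 survives at r9c9. So r9c9=1.
Step 47. [r7c2∈{1}] r7c2's peers cover all but 1, so r7c2=1.
Step 48. [r9c7∈{3}] nothing but 3 survives at r9c7 ⇒ r9c7=3.
Step 49. [r5c3∈{6}] r5c3 is down to just 6. So r5c3=6.
Step 50. [r3c6∈{3}] only 3 remains possible at r3c6. So r3c6=3.
Step 51. [r4c4∈{6}] r4c4 is down to just 6 ⇒ r4c4=6.

Answer: 1 4 3 8 7 2 9 6 5 / 8 5 7 9 6 1 2 3 4 / 6 9 2 5 4 3 8 1 7 / 4 3 1 6 8 9 5 7 2 / 2 8 6 7 1 5 4 9 3 / 5 7 9 2 3 4 1 8 6 / 7 1 4 3 2 8 6 5 9 / 3 2 5 1 9 6 7 4 8 / 9 6 8 4 5 7 3 2 1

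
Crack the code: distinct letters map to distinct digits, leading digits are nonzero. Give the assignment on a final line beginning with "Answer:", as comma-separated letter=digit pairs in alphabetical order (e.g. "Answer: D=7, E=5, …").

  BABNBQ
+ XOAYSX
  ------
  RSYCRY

Step 1. [col 1: Q + X ≡ Y (mod 10)] column 1 (Q + X ≡ Y (mod 10), carry-in 0) doesn't pin Q yet; pick Q=5 and continue. So Q=5.
Step 2. [col 1: Q + X ≡ Y (mod 10)] column 1 (Q + X ≡ Y (mod 10), carry-in 0) doesn't pin Y yet; pick Y=6 and continue. So Y=6.
Step 3. [col 1: Q + X ≡ Y (mod 10)] from column 1 (Q=5, Y=6, carry-in 0, digits 5,6 already taken and all letters distinct): X must equal 1 ⇒ X=1.
Step 4. [col 2: B + S ≡ R (mod 10)] no forcing yet in column 2 (carry-in 0); R=9 is free and consistent — try it ⇒ R=9.
Step 5. [col 2: B + S ≡ R (mod 10)] S=2 is one option consistent with column 2 (B + S ≡ R (mod 10), carry-in 0) — take it ⇒ S=2.
Step 6. [col 2: B + S ≡ R (mod 10)] from column 2 (S=2, R=9, carry-in 0, digits 1,2,5,6,9 already taken and all letters distinct): B must equal 7 ⇒ B=7.
Step 7. [col 3: N + Y ≡ C (mod 10)] several values work for N in column 3 (N + Y ≡ C (mod 10), carry-in 0); try N=4. So N=4.
Step 8. [col 3: N + Y ≡ C (mod 10)] from column 3 (N=4, Y=6, carry-in 0, digits 1,2,4,5,6,7,9 already taken and all letters distinct): C must equal 0. So C=0.
Step 9. [col 4: B + A ≡ Y (mod 10)] column 4: given B=7, Y=6, carry-in 1, and digits 0,1,2,4,5,6,7,9 already taken and all letters distinct, B+A≡Y (mod 10) forces A=8 ⇒ A=8.
Step 10. [col 5: A + O ≡ S (mod 10)] column 5: given A=8, S=2, carry-in 1, and digits 0,1,2,4,5,6,7,8,9 already taken and all letters distinct, A+O≡S (mod 10) forces O=3, so O=3.

Answer: A=8, B=7, C=0, N=4, O=3, Q=5, R=9, S=2, X=1, Y=6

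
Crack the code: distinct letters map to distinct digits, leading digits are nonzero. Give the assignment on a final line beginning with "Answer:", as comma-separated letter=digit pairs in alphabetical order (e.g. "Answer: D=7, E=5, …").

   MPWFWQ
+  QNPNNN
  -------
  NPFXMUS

Step 1. [col 1: Q + N ≡ S (mod 10)] N=1 is one option consistent with column 1 (Q + N ≡ S (mod 10), carry-in 0) — take it ⇒ N=1.
Step 2. [col 1: Q + N ≡ S (mod 10)] column 1 (Q + N ≡ S (mod 10), carry-in 0) doesn't pin S yet; pick S=9 and continue, so S=9.
Step 3. [col 1: Q + N ≡ S (mod 10)] column 1: given N=1, S=9, carry-in 0, and digits 1,9 already taken and all letters distinct, Q+N≡S (mod 10) forces Q=8 ⇒ Q=8.
Step 4. [col 2: W + N ≡ U (mod 10)] column 2 (W + N ≡ U (mod 10), carry-in 0) doesn't pin U yet; pick U=6 and continue ⇒ U=6.
Step 5. [col 2: W + N ≡ U (mod 10)] column 2: given N=1, U=6, carry-in 0, and digits 1,6,8,9 already taken and all letters distinct, W+N≡U (mod 10) forces W=5 ⇒ W=5.
Step 6. [col 3: F + N ≡ M (mod 10)] no forcing yet in column 3 (carry-in 0); M=4 is free and consistent — try it, so M=4.
Step 7. [col 3: F + N ≡ M (mod 10)] in column 3 we have F+N≡M with carry-in 0; given N=1, M=4 and digits 1,4,5,6,8,9 already taken and all letters distinct, that pins F to 3, so F=3.
Step 8. [col 4: W + P ≡ X (mod 10)] several values work for X in column 4 (W + P ≡ X (mod 10), carry-in 0); try X=7. So X=7.
Step 9. [col 4: W + P ≡ X (mod 10)] column 4 reads W+P+carry(0)=X with W=5, X=7; with digits 1,3,4,5,6,7,8,9 already taken and all letters distinct, the only value for P is 2. So P=2.

Answer: F=3, M=4, N=1, P=2, Q=8, S=9, U=6, W=5, X=7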